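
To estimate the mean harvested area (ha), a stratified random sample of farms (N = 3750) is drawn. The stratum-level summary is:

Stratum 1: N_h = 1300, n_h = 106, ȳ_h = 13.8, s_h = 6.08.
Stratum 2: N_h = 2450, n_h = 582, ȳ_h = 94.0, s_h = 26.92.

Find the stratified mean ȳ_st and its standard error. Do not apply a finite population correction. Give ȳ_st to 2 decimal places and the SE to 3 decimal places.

ȳ_st ≈ 66.20, SE ≈ 0.757

ȳ_st = Σ W_h ȳ_h = (1300·13.8 + 2450·94.0)/3750 = 66.19733
V̂(ȳ_st) = Σ W_h² s_h²/n_h, with W_h = N_h/N and N = 3750:
  stratum 1: (1300/3750)²·6.08²/106 = 0.0419108
  stratum 2: (2450/3750)²·26.92²/582 = 0.531492
V̂(ȳ_st) = 0.573403
SE(ȳ_st) = √0.573403 = 0.757234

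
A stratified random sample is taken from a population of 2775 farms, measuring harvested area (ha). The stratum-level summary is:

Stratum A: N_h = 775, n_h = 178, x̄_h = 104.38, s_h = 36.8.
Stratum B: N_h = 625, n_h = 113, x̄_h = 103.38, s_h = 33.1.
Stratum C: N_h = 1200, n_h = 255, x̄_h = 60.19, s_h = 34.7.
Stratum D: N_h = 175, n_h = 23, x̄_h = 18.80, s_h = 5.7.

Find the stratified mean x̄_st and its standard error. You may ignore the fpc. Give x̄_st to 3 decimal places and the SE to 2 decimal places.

x̄_st ≈ 79.649, SE ≈ 1.40

x̄_st = Σ W_h x̄_h = (775·104.38 + 625·103.38 + 1200·60.19 + 175·18.80)/2775 = 79.64865
V̂(x̄_st) = Σ W_h² s_h²/n_h, with W_h = N_h/N and N = 2775:
  stratum A: (775/2775)²·36.8²/178 = 0.593408
  stratum B: (625/2775)²·33.1²/113 = 0.491826
  stratum C: (1200/2775)²·34.7²/255 = 0.882989
  stratum D: (175/2775)²·5.7²/23 = 0.00561787
V̂(x̄_st) = 1.97384
SE(x̄_st) = √1.97384 = 1.40493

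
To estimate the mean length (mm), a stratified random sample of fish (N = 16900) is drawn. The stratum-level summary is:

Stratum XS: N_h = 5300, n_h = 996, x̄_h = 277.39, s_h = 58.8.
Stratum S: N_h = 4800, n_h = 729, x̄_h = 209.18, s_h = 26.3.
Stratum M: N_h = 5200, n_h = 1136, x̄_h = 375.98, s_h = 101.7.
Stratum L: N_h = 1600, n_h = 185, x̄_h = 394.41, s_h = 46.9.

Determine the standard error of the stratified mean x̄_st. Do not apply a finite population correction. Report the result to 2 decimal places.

SE(x̄_st) ≈ 1.18

V̂(x̄_st) = Σ W_h² s_h²/n_h, with W_h = N_h/N and N = 16900:
  stratum XS: (5300/16900)²·58.8²/996 = 0.341408
  stratum S: (4800/16900)²·26.3²/729 = 0.0765408
  stratum M: (5200/16900)²·101.7²/1136 = 0.861979
  stratum L: (1600/16900)²·46.9²/185 = 0.106571
V̂(x̄_st) = 1.3865
SE(x̄_st) = √1.3865 = 1.1775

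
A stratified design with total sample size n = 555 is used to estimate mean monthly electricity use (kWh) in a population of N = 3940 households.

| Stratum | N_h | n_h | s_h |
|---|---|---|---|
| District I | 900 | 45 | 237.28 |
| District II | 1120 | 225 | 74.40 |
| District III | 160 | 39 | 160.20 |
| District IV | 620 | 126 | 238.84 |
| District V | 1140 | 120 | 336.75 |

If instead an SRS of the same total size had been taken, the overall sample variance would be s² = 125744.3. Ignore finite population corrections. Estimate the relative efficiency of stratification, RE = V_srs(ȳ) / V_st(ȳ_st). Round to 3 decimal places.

RE ≈ 1.428

V̂(ȳ_st) = Σ W_h² s_h²/n_h, with W_h = N_h/N and N = 3940:
  stratum District I: (900/3940)²·237.28²/45 = 65.2833
  stratum District II: (1120/3940)²·74.40²/225 = 1.98796
  stratum District III: (160/3940)²·160.20²/39 = 1.0852
  stratum District IV: (620/3940)²·238.84²/126 = 11.2107
  stratum District V: (1140/3940)²·336.75²/120 = 79.1136
V_st = 158.681
V_srs = s²/n = 125744.3/555 = 226.566
Relative efficiency = V_srs / V_st = 226.566/158.681 = 1.4278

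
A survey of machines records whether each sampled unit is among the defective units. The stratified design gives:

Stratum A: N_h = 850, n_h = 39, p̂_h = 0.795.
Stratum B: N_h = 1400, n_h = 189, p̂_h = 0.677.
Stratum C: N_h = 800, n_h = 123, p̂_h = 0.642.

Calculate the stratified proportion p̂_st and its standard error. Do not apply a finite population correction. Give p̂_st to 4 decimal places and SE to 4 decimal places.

p̂_st ≈ 0.7007, SE ≈ 0.0266

N = 3050; stratum weights W_h = N_h/N.
p̂_st = Σ W_h p̂_h = (850·0.795 + 1400·0.677 + 800·0.642)/3050 = 0.70070
V̂(p̂_st) = Σ W_h² p̂_h(1−p̂_h)/(n_h−1):
  stratum A: (850/3050)²·0.795·0.205/38 = 0.000333101
  stratum B: (1400/3050)²·0.677·0.323/188 = 0.00024507
  stratum C: (800/3050)²·0.642·0.358/122 = 0.00012961
V̂(p̂_st) = 0.00070778; SE = √V̂ = 0.0266041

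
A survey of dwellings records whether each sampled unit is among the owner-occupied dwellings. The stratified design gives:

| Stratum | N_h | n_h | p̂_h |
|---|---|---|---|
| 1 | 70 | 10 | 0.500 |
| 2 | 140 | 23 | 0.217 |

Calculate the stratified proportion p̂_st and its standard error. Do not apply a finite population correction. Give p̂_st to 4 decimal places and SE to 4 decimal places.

N = 210; stratum weights W_h = N_h/N.
p̂_st = Σ W_h p̂_h = (70·0.500 + 140·0.217)/210 = 0.31133
V̂(p̂_st) = Σ W_h² p̂_h(1−p̂_h)/(n_h−1):
  stratum 1: (70/210)²·0.500·0.500/9 = 0.00308642
  stratum 2: (140/210)²·0.217·0.783/22 = 0.00343255
V̂(p̂_st) = 0.00651897; SE = √V̂ = 0.0807401

p̂_st ≈ 0.3113, SE ≈ 0.0807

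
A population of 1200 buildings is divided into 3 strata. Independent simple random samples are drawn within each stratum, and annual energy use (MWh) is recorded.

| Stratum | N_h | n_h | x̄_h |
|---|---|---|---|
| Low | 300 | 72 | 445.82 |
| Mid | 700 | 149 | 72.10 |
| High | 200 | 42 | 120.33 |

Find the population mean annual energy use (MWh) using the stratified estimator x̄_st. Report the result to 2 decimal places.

N = Σ N_h = 1200. Stratum weights W_h = N_h/N.
x̄_st = (300·445.82 + 700·72.10 + 200·120.33) / 1200 = 173.5683

x̄_st ≈ 173.57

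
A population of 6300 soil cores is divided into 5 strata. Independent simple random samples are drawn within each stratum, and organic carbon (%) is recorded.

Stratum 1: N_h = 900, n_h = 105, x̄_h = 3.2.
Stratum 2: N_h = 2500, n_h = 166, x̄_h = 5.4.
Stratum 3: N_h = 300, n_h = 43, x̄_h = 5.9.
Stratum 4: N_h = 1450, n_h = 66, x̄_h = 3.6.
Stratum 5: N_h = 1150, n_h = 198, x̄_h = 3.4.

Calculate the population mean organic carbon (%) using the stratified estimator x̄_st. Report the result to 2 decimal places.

x̄_st ≈ 4.33

N = Σ N_h = 6300. Stratum weights W_h = N_h/N.
x̄_st = (900·3.2 + 2500·5.4 + 300·5.9 + 1450·3.6 + 1150·3.4) / 6300 = 4.3302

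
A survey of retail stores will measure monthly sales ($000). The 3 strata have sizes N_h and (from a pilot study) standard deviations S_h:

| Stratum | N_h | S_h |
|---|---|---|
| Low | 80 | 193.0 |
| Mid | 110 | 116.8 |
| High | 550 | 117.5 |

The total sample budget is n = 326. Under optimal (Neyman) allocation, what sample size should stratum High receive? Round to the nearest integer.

227

Neyman allocation: n_h = n · N_h S_h / Σ N_i S_i, with n = 326.
  stratum Low: N_h·S_h = 80·193.0 = 15440.00
  stratum Mid: N_h·S_h = 110·116.8 = 12848.00
  stratum High: N_h·S_h = 550·117.5 = 64625.00
Σ N_h S_h = 92913.00
n for stratum High = 326·64625.00/92913.00 = 226.747 → 227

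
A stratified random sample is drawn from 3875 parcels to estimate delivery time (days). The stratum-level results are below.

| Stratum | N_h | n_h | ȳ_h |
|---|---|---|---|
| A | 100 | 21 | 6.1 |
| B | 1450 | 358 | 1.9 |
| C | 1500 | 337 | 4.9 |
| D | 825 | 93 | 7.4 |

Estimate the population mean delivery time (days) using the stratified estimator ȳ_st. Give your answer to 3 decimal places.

ȳ_st ≈ 4.341

N = Σ N_h = 3875. Stratum weights W_h = N_h/N.
ȳ_st = (100·6.1 + 1450·1.9 + 1500·4.9 + 825·7.4) / 3875 = 4.34065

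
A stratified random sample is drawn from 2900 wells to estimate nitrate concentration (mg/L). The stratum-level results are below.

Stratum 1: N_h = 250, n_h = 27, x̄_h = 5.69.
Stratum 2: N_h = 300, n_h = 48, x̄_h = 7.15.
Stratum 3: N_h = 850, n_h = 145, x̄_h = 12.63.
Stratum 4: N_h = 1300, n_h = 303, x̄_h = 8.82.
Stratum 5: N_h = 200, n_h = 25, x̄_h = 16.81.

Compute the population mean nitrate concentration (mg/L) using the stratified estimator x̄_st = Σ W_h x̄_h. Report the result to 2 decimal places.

N = Σ N_h = 2900. Stratum weights W_h = N_h/N.
x̄_st = (250·5.69 + 300·7.15 + 850·12.63 + 1300·8.82 + 200·16.81) / 2900 = 10.0452

x̄_st ≈ 10.05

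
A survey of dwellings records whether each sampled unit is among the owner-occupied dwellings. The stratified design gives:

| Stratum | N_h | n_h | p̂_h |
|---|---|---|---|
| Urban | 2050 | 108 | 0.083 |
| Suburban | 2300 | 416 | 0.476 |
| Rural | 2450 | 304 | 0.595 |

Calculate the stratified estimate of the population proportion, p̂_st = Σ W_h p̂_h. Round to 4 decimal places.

p̂_st ≈ 0.4004

N = 6800; stratum weights W_h = N_h/N.
p̂_st = Σ W_h p̂_h = (2050·0.083 + 2300·0.476 + 2450·0.595)/6800 = 0.40040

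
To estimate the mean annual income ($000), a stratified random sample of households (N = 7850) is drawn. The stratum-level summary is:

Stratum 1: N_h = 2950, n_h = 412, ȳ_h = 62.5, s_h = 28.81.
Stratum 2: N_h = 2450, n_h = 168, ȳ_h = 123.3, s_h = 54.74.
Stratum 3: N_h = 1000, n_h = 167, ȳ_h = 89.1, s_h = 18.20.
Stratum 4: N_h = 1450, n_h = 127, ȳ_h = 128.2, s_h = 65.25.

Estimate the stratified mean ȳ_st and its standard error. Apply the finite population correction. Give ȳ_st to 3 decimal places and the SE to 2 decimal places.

ȳ_st ≈ 97.000, SE ≈ 1.71

ȳ_st = Σ W_h ȳ_h = (2950·62.5 + 2450·123.3 + 1000·89.1 + 1450·128.2)/7850 = 97.00000
V̂(ȳ_st) = Σ W_h² (1 − n_h/N_h) s_h²/n_h, with W_h = N_h/N and N = 7850:
  stratum 1: (2950/7850)²·(1 − 412/2950)·28.81²/412 = 0.244773
  stratum 2: (2450/7850)²·(1 − 168/2450)·54.74²/168 = 1.61824
  stratum 3: (1000/7850)²·(1 − 167/1000)·18.20²/167 = 0.0268122
  stratum 4: (1450/7850)²·(1 − 127/1450)·65.25²/127 = 1.04363
V̂(ȳ_st) = 2.93345
SE(ȳ_st) = √2.93345 = 1.71273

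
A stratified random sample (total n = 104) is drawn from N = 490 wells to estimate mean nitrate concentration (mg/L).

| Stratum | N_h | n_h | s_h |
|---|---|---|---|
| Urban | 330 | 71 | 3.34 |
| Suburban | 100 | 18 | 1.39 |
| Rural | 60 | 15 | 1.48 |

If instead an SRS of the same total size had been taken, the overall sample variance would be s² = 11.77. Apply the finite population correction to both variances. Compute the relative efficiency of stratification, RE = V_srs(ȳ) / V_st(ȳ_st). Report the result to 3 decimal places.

RE ≈ 1.456

V̂(ȳ_st) = Σ W_h² (1 − n_h/N_h) s_h²/n_h, with W_h = N_h/N and N = 490:
  stratum Urban: (330/490)²·(1 − 71/330)·3.34²/71 = 0.0559315
  stratum Suburban: (100/490)²·(1 − 18/100)·1.39²/18 = 0.00366588
  stratum Rural: (60/490)²·(1 − 15/60)·1.48²/15 = 0.00164212
V_st = 0.0612395
V_srs = (1 − 104/490)·11.77/104 = 0.0891527
Relative efficiency = V_srs / V_st = 0.0891527/0.0612395 = 1.4558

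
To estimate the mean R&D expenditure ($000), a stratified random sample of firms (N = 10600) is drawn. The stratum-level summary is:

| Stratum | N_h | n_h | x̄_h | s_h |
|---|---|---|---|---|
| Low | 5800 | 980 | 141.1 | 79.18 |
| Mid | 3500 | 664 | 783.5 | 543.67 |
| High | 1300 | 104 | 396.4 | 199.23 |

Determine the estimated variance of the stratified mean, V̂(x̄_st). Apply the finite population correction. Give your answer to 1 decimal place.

V̂(x̄_st) = Σ W_h² (1 − n_h/N_h) s_h²/n_h, with W_h = N_h/N and N = 10600:
  stratum Low: (5800/10600)²·(1 − 980/5800)·79.18²/980 = 1.59173
  stratum Mid: (3500/10600)²·(1 − 664/3500)·543.67²/664 = 39.3247
  stratum High: (1300/10600)²·(1 − 104/1300)·199.23²/104 = 5.28128
V̂(x̄_st) = 46.1977

V̂(x̄_st) ≈ 46.2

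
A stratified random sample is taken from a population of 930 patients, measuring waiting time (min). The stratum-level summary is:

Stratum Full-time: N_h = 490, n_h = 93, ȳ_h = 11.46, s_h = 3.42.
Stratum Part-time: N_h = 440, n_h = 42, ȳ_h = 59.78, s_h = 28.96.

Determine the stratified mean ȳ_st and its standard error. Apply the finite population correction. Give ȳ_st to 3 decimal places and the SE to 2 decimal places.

ȳ_st ≈ 34.321, SE ≈ 2.02

ȳ_st = Σ W_h ȳ_h = (490·11.46 + 440·59.78)/930 = 34.32108
V̂(ȳ_st) = Σ W_h² (1 − n_h/N_h) s_h²/n_h, with W_h = N_h/N and N = 930:
  stratum Full-time: (490/930)²·(1 − 93/490)·3.42²/93 = 0.0282872
  stratum Part-time: (440/930)²·(1 − 42/440)·28.96²/42 = 4.04313
V̂(ȳ_st) = 4.07142
SE(ȳ_st) = √4.07142 = 2.01778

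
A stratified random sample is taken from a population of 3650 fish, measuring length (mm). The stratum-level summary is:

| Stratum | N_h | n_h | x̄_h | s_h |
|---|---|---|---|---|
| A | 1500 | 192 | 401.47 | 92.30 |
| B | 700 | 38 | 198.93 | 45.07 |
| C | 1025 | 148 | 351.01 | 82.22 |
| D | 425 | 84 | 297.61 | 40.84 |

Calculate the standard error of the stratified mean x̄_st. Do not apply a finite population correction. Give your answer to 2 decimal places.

V̂(x̄_st) = Σ W_h² s_h²/n_h, with W_h = N_h/N and N = 3650:
  stratum A: (1500/3650)²·92.30²/192 = 7.49375
  stratum B: (700/3650)²·45.07²/38 = 1.96608
  stratum C: (1025/3650)²·82.22²/148 = 3.6021
  stratum D: (425/3650)²·40.84²/84 = 0.269206
V̂(x̄_st) = 13.3311
SE(x̄_st) = √13.3311 = 3.65118

SE(x̄_st) ≈ 3.65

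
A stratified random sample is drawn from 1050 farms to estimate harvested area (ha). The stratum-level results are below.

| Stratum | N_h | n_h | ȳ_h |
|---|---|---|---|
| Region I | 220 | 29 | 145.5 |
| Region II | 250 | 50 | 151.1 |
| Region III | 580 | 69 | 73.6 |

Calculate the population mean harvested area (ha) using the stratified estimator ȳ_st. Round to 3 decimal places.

N = Σ N_h = 1050. Stratum weights W_h = N_h/N.
ȳ_st = (220·145.5 + 250·151.1 + 580·73.6) / 1050 = 107.11714

ȳ_st ≈ 107.117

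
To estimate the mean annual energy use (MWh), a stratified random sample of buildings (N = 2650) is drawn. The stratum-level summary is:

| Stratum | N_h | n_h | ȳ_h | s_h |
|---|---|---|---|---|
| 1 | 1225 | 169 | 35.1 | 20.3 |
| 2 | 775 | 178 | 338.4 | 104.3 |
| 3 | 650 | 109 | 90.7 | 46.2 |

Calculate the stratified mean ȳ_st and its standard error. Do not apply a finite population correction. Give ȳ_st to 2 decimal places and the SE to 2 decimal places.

ȳ_st ≈ 137.44, SE ≈ 2.63

ȳ_st = Σ W_h ȳ_h = (1225·35.1 + 775·338.4 + 650·90.7)/2650 = 137.43868
V̂(ȳ_st) = Σ W_h² s_h²/n_h, with W_h = N_h/N and N = 2650:
  stratum 1: (1225/2650)²·20.3²/169 = 0.521058
  stratum 2: (775/2650)²·104.3²/178 = 5.22709
  stratum 3: (650/2650)²·46.2²/109 = 1.17813
V̂(ȳ_st) = 6.92628
SE(ȳ_st) = √6.92628 = 2.63178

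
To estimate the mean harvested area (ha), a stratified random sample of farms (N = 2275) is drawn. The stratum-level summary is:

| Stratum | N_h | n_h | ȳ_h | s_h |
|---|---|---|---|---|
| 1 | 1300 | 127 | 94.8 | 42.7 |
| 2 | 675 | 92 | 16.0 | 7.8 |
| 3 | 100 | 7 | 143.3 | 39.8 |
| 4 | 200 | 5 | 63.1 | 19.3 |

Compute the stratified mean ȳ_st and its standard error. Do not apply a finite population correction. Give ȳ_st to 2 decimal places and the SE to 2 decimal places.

ȳ_st = Σ W_h ȳ_h = (1300·94.8 + 675·16.0 + 100·143.3 + 200·63.1)/2275 = 70.76484
V̂(ȳ_st) = Σ W_h² s_h²/n_h, with W_h = N_h/N and N = 2275:
  stratum 1: (1300/2275)²·42.7²/127 = 4.68787
  stratum 2: (675/2275)²·7.8²/92 = 0.0582165
  stratum 3: (100/2275)²·39.8²/7 = 0.437225
  stratum 4: (200/2275)²·19.3²/5 = 0.57576
V̂(ȳ_st) = 5.75908
SE(ȳ_st) = √5.75908 = 2.39981

ȳ_st ≈ 70.76, SE ≈ 2.40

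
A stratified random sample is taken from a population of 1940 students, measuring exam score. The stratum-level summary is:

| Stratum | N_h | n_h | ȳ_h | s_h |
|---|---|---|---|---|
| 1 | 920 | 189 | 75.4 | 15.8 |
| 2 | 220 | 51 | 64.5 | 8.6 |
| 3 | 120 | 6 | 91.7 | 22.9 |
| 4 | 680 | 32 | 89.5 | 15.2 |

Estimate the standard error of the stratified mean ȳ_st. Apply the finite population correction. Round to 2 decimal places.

V̂(ȳ_st) = Σ W_h² (1 − n_h/N_h) s_h²/n_h, with W_h = N_h/N and N = 1940:
  stratum 1: (920/1940)²·(1 − 189/920)·15.8²/189 = 0.236023
  stratum 2: (220/1940)²·(1 − 51/220)·8.6²/51 = 0.0143263
  stratum 3: (120/1940)²·(1 − 6/120)·22.9²/6 = 0.317689
  stratum 4: (680/1940)²·(1 − 32/680)·15.2²/32 = 0.845313
V̂(ȳ_st) = 1.41335
SE(ȳ_st) = √1.41335 = 1.18884

SE(ȳ_st) ≈ 1.19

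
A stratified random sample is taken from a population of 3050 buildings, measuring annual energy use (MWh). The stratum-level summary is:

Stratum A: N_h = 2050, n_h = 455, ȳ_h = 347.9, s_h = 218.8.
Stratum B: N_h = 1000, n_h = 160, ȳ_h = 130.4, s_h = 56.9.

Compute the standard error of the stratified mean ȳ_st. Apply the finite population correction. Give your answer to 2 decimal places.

V̂(ȳ_st) = Σ W_h² (1 − n_h/N_h) s_h²/n_h, with W_h = N_h/N and N = 3050:
  stratum A: (2050/3050)²·(1 − 455/2050)·218.8²/455 = 36.9827
  stratum B: (1000/3050)²·(1 − 160/1000)·56.9²/160 = 1.82719
V̂(ȳ_st) = 38.8098
SE(ȳ_st) = √38.8098 = 6.22976

SE(ȳ_st) ≈ 6.23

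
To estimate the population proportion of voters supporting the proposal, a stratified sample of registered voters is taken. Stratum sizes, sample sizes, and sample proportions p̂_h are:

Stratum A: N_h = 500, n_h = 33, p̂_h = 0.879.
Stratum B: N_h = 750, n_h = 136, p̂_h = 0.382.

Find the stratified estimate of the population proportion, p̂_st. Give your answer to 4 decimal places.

p̂_st ≈ 0.5808

N = 1250; stratum weights W_h = N_h/N.
p̂_st = Σ W_h p̂_h = (500·0.879 + 750·0.382)/1250 = 0.58080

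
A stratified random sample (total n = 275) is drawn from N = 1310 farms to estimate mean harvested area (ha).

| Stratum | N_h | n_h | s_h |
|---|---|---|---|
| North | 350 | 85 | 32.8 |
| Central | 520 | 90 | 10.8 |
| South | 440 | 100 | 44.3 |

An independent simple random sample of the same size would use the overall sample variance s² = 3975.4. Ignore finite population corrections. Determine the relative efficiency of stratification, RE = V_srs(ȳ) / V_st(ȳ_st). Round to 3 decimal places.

RE ≈ 4.352

V̂(ȳ_st) = Σ W_h² s_h²/n_h, with W_h = N_h/N and N = 1310:
  stratum North: (350/1310)²·32.8²/85 = 0.903488
  stratum Central: (520/1310)²·10.8²/90 = 0.204206
  stratum South: (440/1310)²·44.3²/100 = 2.21396
V_st = 3.32166
V_srs = s²/n = 3975.4/275 = 14.456
Relative efficiency = V_srs / V_st = 14.456/3.32166 = 4.3520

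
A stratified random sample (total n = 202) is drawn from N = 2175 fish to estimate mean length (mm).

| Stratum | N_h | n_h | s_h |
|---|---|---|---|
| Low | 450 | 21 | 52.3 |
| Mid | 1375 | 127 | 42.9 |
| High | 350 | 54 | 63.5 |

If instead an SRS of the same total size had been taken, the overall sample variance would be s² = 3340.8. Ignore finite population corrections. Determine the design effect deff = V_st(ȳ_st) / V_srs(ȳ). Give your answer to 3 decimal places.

V̂(ȳ_st) = Σ W_h² s_h²/n_h, with W_h = N_h/N and N = 2175:
  stratum Low: (450/2175)²·52.3²/21 = 5.57559
  stratum Mid: (1375/2175)²·42.9²/127 = 5.79159
  stratum High: (350/2175)²·63.5²/54 = 1.93362
V_st = 13.3008
V_srs = s²/n = 3340.8/202 = 16.5386
deff = V_st / V_srs = 13.3008/16.5386 = 0.8042

deff ≈ 0.804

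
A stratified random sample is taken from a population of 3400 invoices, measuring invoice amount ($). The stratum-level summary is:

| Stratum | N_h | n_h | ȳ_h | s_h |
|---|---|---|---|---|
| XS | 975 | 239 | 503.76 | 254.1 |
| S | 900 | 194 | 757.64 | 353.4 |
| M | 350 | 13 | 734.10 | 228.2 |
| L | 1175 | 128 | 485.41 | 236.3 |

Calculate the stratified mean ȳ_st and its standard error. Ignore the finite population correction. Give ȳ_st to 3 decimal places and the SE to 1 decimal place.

ȳ_st ≈ 588.333, SE ≈ 12.7

ȳ_st = Σ W_h ȳ_h = (975·503.76 + 900·757.64 + 350·734.10 + 1175·485.41)/3400 = 588.33346
V̂(ȳ_st) = Σ W_h² s_h²/n_h, with W_h = N_h/N and N = 3400:
  stratum XS: (975/3400)²·254.1²/239 = 22.2158
  stratum S: (900/3400)²·353.4²/194 = 45.1085
  stratum M: (350/3400)²·228.2²/13 = 42.4489
  stratum L: (1175/3400)²·236.3²/128 = 52.0997
V̂(ȳ_st) = 161.873
SE(ȳ_st) = √161.873 = 12.7229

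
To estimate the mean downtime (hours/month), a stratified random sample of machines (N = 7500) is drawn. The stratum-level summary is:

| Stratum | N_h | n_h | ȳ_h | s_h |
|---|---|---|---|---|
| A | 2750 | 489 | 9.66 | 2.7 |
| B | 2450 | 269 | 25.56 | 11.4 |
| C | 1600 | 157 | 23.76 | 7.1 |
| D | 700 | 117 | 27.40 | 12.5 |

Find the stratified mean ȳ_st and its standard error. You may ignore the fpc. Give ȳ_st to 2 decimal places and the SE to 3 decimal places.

ȳ_st ≈ 19.52, SE ≈ 0.282

ȳ_st = Σ W_h ȳ_h = (2750·9.66 + 2450·25.56 + 1600·23.76 + 700·27.40)/7500 = 19.51773
V̂(ȳ_st) = Σ W_h² s_h²/n_h, with W_h = N_h/N and N = 7500:
  stratum A: (2750/7500)²·2.7²/489 = 0.00200429
  stratum B: (2450/7500)²·11.4²/269 = 0.0515546
  stratum C: (1600/7500)²·7.1²/157 = 0.0146128
  stratum D: (700/7500)²·12.5²/117 = 0.0116334
V̂(ȳ_st) = 0.0798051
SE(ȳ_st) = √0.0798051 = 0.282498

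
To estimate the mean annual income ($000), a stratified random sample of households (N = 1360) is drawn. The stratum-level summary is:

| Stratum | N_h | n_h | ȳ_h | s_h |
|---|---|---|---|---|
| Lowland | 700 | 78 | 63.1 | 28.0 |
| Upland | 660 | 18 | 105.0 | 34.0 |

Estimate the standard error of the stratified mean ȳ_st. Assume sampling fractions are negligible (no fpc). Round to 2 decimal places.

SE(ȳ_st) ≈ 4.22

V̂(ȳ_st) = Σ W_h² s_h²/n_h, with W_h = N_h/N and N = 1360:
  stratum Lowland: (700/1360)²·28.0²/78 = 2.66281
  stratum Upland: (660/1360)²·34.0²/18 = 15.125
V̂(ȳ_st) = 17.7878
SE(ȳ_st) = √17.7878 = 4.21756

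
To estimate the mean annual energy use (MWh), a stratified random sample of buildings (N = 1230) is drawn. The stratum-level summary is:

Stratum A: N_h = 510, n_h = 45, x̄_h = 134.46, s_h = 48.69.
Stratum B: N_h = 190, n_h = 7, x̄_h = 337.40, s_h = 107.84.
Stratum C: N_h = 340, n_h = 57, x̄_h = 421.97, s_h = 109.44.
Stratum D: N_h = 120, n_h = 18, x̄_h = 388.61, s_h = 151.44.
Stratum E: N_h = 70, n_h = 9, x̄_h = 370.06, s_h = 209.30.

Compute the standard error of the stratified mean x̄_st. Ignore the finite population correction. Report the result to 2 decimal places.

V̂(x̄_st) = Σ W_h² s_h²/n_h, with W_h = N_h/N and N = 1230:
  stratum A: (510/1230)²·48.69²/45 = 9.05727
  stratum B: (190/1230)²·107.84²/7 = 39.6423
  stratum C: (340/1230)²·109.44²/57 = 16.0555
  stratum D: (120/1230)²·151.44²/18 = 12.1272
  stratum E: (70/1230)²·209.30²/9 = 15.7646
V̂(x̄_st) = 92.6469
SE(x̄_st) = √92.6469 = 9.62532

SE(x̄_st) ≈ 9.63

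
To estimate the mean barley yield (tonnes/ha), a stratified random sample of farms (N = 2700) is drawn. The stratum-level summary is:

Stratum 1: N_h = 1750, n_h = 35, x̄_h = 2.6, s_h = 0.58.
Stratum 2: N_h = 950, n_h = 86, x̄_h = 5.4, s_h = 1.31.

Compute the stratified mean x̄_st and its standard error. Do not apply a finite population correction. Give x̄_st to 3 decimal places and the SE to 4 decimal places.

x̄_st = Σ W_h x̄_h = (1750·2.6 + 950·5.4)/2700 = 3.58519
V̂(x̄_st) = Σ W_h² s_h²/n_h, with W_h = N_h/N and N = 2700:
  stratum 1: (1750/2700)²·0.58²/35 = 0.00403772
  stratum 2: (950/2700)²·1.31²/86 = 0.00247038
V̂(x̄_st) = 0.0065081
SE(x̄_st) = √0.0065081 = 0.0806728

x̄_st ≈ 3.585, SE ≈ 0.0807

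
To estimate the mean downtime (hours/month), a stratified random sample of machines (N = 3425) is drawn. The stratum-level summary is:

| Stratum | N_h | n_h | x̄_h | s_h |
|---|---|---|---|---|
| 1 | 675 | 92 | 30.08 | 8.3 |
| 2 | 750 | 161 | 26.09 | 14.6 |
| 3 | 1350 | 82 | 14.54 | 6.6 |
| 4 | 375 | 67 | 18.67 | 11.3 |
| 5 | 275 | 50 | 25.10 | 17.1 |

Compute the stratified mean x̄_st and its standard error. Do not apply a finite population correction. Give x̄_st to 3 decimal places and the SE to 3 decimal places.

x̄_st ≈ 21.432, SE ≈ 0.485

x̄_st = Σ W_h x̄_h = (675·30.08 + 750·26.09 + 1350·14.54 + 375·18.67 + 275·25.10)/3425 = 21.43190
V̂(x̄_st) = Σ W_h² s_h²/n_h, with W_h = N_h/N and N = 3425:
  stratum 1: (675/3425)²·8.3²/92 = 0.029084
  stratum 2: (750/3425)²·14.6²/161 = 0.0634865
  stratum 3: (1350/3425)²·6.6²/82 = 0.0825316
  stratum 4: (375/3425)²·11.3²/67 = 0.0228467
  stratum 5: (275/3425)²·17.1²/50 = 0.0377022
V̂(x̄_st) = 0.235651
SE(x̄_st) = √0.235651 = 0.485439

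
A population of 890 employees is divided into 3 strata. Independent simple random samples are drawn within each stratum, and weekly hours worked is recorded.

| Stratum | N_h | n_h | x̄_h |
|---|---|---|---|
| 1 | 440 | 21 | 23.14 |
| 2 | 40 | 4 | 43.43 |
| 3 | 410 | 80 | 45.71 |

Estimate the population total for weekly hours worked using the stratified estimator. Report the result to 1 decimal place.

τ̂_st = Σ N_h x̄_h = 440·23.14 + 40·43.43 + 410·45.71 = 30659.9

τ̂_st ≈ 30659.9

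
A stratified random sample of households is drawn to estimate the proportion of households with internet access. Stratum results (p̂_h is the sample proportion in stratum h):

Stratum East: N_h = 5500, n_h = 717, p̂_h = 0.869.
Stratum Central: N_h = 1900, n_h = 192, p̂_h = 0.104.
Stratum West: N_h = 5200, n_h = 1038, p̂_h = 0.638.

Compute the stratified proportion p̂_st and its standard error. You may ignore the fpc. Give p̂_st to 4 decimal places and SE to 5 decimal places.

p̂_st ≈ 0.6583, SE ≈ 0.00891

N = 12600; stratum weights W_h = N_h/N.
p̂_st = Σ W_h p̂_h = (5500·0.869 + 1900·0.104 + 5200·0.638)/12600 = 0.65831
V̂(p̂_st) = Σ W_h² p̂_h(1−p̂_h)/(n_h−1):
  stratum East: (5500/12600)²·0.869·0.131/716 = 3.02944e-05
  stratum Central: (1900/12600)²·0.104·0.896/191 = 1.10936e-05
  stratum West: (5200/12600)²·0.638·0.362/1037 = 3.79329e-05
V̂(p̂_st) = 7.93209e-05; SE = √V̂ = 0.00890623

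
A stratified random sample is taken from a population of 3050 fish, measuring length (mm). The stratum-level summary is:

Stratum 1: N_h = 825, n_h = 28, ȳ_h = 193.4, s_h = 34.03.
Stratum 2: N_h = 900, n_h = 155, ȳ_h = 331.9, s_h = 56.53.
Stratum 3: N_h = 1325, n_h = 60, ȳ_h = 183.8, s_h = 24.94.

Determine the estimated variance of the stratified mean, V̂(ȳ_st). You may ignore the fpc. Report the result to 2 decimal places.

V̂(ȳ_st) = Σ W_h² s_h²/n_h, with W_h = N_h/N and N = 3050:
  stratum 1: (825/3050)²·34.03²/28 = 3.02604
  stratum 2: (900/3050)²·56.53²/155 = 1.79519
  stratum 3: (1325/3050)²·24.94²/60 = 1.95647
V̂(ȳ_st) = 6.7777

V̂(ȳ_st) ≈ 6.78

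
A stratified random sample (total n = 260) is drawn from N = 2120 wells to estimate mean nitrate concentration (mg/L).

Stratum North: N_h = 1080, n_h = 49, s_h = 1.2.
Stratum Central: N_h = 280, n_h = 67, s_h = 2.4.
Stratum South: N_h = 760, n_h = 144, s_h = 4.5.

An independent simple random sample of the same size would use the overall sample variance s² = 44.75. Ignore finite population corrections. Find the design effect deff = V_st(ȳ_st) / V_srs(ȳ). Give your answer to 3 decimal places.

V̂(ȳ_st) = Σ W_h² s_h²/n_h, with W_h = N_h/N and N = 2120:
  stratum North: (1080/2120)²·1.2²/49 = 0.0076268
  stratum Central: (280/2120)²·2.4²/67 = 0.00149966
  stratum South: (760/2120)²·4.5²/144 = 0.0180725
V_st = 0.0271989
V_srs = s²/n = 44.75/260 = 0.172115
deff = V_st / V_srs = 0.0271989/0.172115 = 0.1580

deff ≈ 0.158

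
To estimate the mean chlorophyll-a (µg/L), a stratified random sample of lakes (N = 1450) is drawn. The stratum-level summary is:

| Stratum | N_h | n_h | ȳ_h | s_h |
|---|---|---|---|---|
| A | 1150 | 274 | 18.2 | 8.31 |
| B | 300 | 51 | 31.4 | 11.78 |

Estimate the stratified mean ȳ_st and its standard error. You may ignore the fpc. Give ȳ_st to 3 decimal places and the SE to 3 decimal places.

ȳ_st ≈ 20.931, SE ≈ 0.524

ȳ_st = Σ W_h ȳ_h = (1150·18.2 + 300·31.4)/1450 = 20.93103
V̂(ȳ_st) = Σ W_h² s_h²/n_h, with W_h = N_h/N and N = 1450:
  stratum A: (1150/1450)²·8.31²/274 = 0.15853
  stratum B: (300/1450)²·11.78²/51 = 0.116473
V̂(ȳ_st) = 0.275003
SE(ȳ_st) = √0.275003 = 0.524408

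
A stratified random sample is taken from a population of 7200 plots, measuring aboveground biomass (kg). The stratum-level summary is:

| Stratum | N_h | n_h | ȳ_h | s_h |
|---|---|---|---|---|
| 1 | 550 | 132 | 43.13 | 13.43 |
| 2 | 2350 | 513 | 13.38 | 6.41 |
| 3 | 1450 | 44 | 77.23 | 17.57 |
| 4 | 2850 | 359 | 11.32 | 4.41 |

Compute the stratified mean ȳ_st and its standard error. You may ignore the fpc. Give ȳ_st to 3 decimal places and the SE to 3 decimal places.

ȳ_st ≈ 27.696, SE ≈ 0.556

ȳ_st = Σ W_h ȳ_h = (550·43.13 + 2350·13.38 + 1450·77.23 + 2850·11.32)/7200 = 27.69583
V̂(ȳ_st) = Σ W_h² s_h²/n_h, with W_h = N_h/N and N = 7200:
  stratum 1: (550/7200)²·13.43²/132 = 0.00797331
  stratum 2: (2350/7200)²·6.41²/513 = 0.00853237
  stratum 3: (1450/7200)²·17.57²/44 = 0.284552
  stratum 4: (2850/7200)²·4.41²/359 = 0.00848804
V̂(ȳ_st) = 0.309546
SE(ȳ_st) = √0.309546 = 0.556368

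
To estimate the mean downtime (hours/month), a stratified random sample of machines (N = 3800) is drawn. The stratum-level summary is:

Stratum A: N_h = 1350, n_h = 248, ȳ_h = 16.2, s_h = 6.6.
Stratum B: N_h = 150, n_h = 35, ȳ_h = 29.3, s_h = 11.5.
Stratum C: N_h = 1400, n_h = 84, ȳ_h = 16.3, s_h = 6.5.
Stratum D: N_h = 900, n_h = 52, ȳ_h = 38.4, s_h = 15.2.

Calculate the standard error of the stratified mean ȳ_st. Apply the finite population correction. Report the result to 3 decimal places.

V̂(ȳ_st) = Σ W_h² (1 − n_h/N_h) s_h²/n_h, with W_h = N_h/N and N = 3800:
  stratum A: (1350/3800)²·(1 − 248/1350)·6.6²/248 = 0.0180961
  stratum B: (150/3800)²·(1 − 35/150)·11.5²/35 = 0.00451388
  stratum C: (1400/3800)²·(1 − 84/1400)·6.5²/84 = 0.0641747
  stratum D: (900/3800)²·(1 − 52/900)·15.2²/52 = 0.234831
V̂(ȳ_st) = 0.321615
SE(ȳ_st) = √0.321615 = 0.567112

SE(ȳ_st) ≈ 0.567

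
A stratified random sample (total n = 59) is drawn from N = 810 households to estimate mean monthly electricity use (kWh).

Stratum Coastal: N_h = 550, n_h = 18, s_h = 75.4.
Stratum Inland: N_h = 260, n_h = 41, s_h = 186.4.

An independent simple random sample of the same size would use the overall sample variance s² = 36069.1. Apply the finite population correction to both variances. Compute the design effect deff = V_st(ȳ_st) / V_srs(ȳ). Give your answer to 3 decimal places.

V̂(ȳ_st) = Σ W_h² (1 − n_h/N_h) s_h²/n_h, with W_h = N_h/N and N = 810:
  stratum Coastal: (550/810)²·(1 − 18/550)·75.4²/18 = 140.856
  stratum Inland: (260/810)²·(1 − 41/260)·186.4²/41 = 73.5454
V_st = 214.401
V_srs = (1 − 59/810)·36069.1/59 = 566.811
deff = V_st / V_srs = 214.401/566.811 = 0.3783

deff ≈ 0.378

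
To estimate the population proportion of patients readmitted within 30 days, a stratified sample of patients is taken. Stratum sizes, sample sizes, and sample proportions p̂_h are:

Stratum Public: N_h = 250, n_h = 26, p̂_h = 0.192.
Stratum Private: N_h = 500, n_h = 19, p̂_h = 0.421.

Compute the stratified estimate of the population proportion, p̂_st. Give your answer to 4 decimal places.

N = 750; stratum weights W_h = N_h/N.
p̂_st = Σ W_h p̂_h = (250·0.192 + 500·0.421)/750 = 0.34467

p̂_st ≈ 0.3447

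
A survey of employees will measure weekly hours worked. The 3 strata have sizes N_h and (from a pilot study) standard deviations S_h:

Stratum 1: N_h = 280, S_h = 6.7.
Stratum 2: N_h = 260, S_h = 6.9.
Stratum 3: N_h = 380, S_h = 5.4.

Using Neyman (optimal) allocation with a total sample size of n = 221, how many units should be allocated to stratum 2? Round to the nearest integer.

Neyman allocation: n_h = n · N_h S_h / Σ N_i S_i, with n = 221.
  stratum 1: N_h·S_h = 280·6.7 = 1876.00
  stratum 2: N_h·S_h = 260·6.9 = 1794.00
  stratum 3: N_h·S_h = 380·5.4 = 2052.00
Σ N_h S_h = 5722.00
n for stratum 2 = 221·1794.00/5722.00 = 69.289 → 69

69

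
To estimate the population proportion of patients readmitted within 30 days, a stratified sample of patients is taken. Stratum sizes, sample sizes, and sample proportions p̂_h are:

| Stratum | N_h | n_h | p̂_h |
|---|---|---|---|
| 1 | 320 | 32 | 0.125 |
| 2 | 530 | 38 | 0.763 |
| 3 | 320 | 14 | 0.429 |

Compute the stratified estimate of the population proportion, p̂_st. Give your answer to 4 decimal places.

N = 1170; stratum weights W_h = N_h/N.
p̂_st = Σ W_h p̂_h = (320·0.125 + 530·0.763 + 320·0.429)/1170 = 0.49715

p̂_st ≈ 0.4972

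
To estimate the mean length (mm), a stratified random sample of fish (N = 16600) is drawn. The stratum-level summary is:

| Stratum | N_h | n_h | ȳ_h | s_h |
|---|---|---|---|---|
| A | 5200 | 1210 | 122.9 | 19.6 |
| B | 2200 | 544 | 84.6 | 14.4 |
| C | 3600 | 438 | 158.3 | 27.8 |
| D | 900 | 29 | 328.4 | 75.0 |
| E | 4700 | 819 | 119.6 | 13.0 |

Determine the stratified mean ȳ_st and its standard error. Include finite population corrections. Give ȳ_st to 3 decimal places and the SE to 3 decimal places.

ȳ_st ≈ 135.708, SE ≈ 0.817

ȳ_st = Σ W_h ȳ_h = (5200·122.9 + 2200·84.6 + 3600·158.3 + 900·328.4 + 4700·119.6)/16600 = 135.70843
V̂(ȳ_st) = Σ W_h² (1 − n_h/N_h) s_h²/n_h, with W_h = N_h/N and N = 16600:
  stratum A: (5200/16600)²·(1 − 1210/5200)·19.6²/1210 = 0.0239049
  stratum B: (2200/16600)²·(1 − 544/2200)·14.4²/544 = 0.00503956
  stratum C: (3600/16600)²·(1 − 438/3600)·27.8²/438 = 0.0728893
  stratum D: (900/16600)²·(1 − 29/900)·75.0²/29 = 0.551784
  stratum E: (4700/16600)²·(1 − 819/4700)·13.0²/819 = 0.0136593
V̂(ȳ_st) = 0.667277
SE(ȳ_st) = √0.667277 = 0.81687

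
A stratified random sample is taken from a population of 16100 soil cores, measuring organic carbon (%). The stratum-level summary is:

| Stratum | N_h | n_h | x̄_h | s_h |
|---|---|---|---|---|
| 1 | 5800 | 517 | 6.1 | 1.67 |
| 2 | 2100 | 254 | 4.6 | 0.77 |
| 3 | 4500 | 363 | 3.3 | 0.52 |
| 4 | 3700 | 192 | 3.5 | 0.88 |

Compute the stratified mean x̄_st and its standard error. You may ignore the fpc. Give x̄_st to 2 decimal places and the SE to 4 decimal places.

x̄_st ≈ 4.52, SE ≈ 0.0318

x̄_st = Σ W_h x̄_h = (5800·6.1 + 2100·4.6 + 4500·3.3 + 3700·3.5)/16100 = 4.52422
V̂(x̄_st) = Σ W_h² s_h²/n_h, with W_h = N_h/N and N = 16100:
  stratum 1: (5800/16100)²·1.67²/517 = 0.000700078
  stratum 2: (2100/16100)²·0.77²/254 = 3.97132e-05
  stratum 3: (4500/16100)²·0.52²/363 = 5.81933e-05
  stratum 4: (3700/16100)²·0.88²/192 = 0.000213018
V̂(x̄_st) = 0.001011
SE(x̄_st) = √0.001011 = 0.0317963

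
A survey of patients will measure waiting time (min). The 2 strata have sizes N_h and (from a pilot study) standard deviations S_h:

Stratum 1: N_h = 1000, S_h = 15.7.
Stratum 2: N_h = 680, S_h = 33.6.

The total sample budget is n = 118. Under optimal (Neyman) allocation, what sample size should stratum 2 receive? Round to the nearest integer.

Neyman allocation: n_h = n · N_h S_h / Σ N_i S_i, with n = 118.
  stratum 1: N_h·S_h = 1000·15.7 = 15700.00
  stratum 2: N_h·S_h = 680·33.6 = 22848.00
Σ N_h S_h = 38548.00
n for stratum 2 = 118·22848.00/38548.00 = 69.940 → 70

70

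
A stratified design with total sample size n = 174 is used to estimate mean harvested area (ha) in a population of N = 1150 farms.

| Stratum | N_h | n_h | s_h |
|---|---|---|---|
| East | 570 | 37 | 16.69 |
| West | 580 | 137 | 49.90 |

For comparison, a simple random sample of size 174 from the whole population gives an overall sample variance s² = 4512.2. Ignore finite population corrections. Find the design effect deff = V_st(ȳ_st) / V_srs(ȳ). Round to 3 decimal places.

V̂(ȳ_st) = Σ W_h² s_h²/n_h, with W_h = N_h/N and N = 1150:
  stratum East: (570/1150)²·16.69²/37 = 1.84955
  stratum West: (580/1150)²·49.90²/137 = 4.62318
V_st = 6.47273
V_srs = s²/n = 4512.2/174 = 25.9322
deff = V_st / V_srs = 6.47273/25.9322 = 0.2496

deff ≈ 0.250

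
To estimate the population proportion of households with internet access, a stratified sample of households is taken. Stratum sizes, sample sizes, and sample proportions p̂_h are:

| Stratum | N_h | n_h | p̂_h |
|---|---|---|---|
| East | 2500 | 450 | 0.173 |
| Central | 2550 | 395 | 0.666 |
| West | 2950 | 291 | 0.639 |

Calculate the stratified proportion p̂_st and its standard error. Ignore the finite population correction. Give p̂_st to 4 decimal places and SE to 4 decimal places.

N = 8000; stratum weights W_h = N_h/N.
p̂_st = Σ W_h p̂_h = (2500·0.173 + 2550·0.666 + 2950·0.639)/8000 = 0.50198
V̂(p̂_st) = Σ W_h² p̂_h(1−p̂_h)/(n_h−1):
  stratum East: (2500/8000)²·0.173·0.827/449 = 3.11175e-05
  stratum Central: (2550/8000)²·0.666·0.334/394 = 5.73621e-05
  stratum West: (2950/8000)²·0.639·0.361/290 = 0.000108162
V̂(p̂_st) = 0.000196641; SE = √V̂ = 0.0140229

p̂_st ≈ 0.5020, SE ≈ 0.0140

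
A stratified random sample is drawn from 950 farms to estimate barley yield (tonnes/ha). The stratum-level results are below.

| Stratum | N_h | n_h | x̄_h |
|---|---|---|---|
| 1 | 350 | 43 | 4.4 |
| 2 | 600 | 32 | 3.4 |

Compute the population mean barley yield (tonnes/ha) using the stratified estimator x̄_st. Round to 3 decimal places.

x̄_st ≈ 3.768

N = Σ N_h = 950. Stratum weights W_h = N_h/N.
x̄_st = (350·4.4 + 600·3.4) / 950 = 3.76842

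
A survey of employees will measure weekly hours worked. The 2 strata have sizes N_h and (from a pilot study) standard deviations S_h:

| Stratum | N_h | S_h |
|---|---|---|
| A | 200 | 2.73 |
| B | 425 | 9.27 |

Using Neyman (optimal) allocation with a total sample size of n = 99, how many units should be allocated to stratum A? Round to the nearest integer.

12

Neyman allocation: n_h = n · N_h S_h / Σ N_i S_i, with n = 99.
  stratum A: N_h·S_h = 200·2.73 = 546.00
  stratum B: N_h·S_h = 425·9.27 = 3939.75
Σ N_h S_h = 4485.75
n for stratum A = 99·546.00/4485.75 = 12.050 → 12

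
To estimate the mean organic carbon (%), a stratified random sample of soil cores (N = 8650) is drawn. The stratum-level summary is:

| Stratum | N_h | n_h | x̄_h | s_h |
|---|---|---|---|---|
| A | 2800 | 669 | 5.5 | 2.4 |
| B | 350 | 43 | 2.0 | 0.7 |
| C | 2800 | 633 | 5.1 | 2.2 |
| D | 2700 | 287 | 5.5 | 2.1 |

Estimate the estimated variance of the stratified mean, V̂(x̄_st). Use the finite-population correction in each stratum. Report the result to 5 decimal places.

V̂(x̄_st) = Σ W_h² (1 − n_h/N_h) s_h²/n_h, with W_h = N_h/N and N = 8650:
  stratum A: (2800/8650)²·(1 − 669/2800)·2.4²/669 = 0.000686603
  stratum B: (350/8650)²·(1 − 43/350)·0.7²/43 = 1.63645e-05
  stratum C: (2800/8650)²·(1 − 633/2800)·2.2²/633 = 0.00062005
  stratum D: (2700/8650)²·(1 − 287/2700)·2.1²/287 = 0.00133797
V̂(x̄_st) = 0.00266098

V̂(x̄_st) ≈ 0.00266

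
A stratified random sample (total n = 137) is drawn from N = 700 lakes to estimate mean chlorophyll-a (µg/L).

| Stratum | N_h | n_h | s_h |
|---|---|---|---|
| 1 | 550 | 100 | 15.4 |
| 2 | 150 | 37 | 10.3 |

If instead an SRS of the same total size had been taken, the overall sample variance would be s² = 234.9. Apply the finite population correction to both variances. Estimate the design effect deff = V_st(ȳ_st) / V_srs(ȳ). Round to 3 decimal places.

deff ≈ 0.941

V̂(ȳ_st) = Σ W_h² (1 − n_h/N_h) s_h²/n_h, with W_h = N_h/N and N = 700:
  stratum 1: (550/700)²·(1 − 100/550)·15.4²/100 = 1.1979
  stratum 2: (150/700)²·(1 − 37/150)·10.3²/37 = 0.0991851
V_st = 1.29709
V_srs = (1 − 137/700)·234.9/137 = 1.37903
deff = V_st / V_srs = 1.29709/1.37903 = 0.9406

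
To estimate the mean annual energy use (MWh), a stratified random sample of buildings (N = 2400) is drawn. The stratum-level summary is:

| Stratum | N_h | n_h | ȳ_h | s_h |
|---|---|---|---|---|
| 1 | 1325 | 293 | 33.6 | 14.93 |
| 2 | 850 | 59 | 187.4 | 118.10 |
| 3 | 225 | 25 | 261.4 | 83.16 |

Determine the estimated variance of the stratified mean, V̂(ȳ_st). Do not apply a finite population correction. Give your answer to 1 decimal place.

V̂(ȳ_st) = Σ W_h² s_h²/n_h, with W_h = N_h/N and N = 2400:
  stratum 1: (1325/2400)²·14.93²/293 = 0.231879
  stratum 2: (850/2400)²·118.10²/59 = 29.6526
  stratum 3: (225/2400)²·83.16²/25 = 2.43126
V̂(ȳ_st) = 32.3158

V̂(ȳ_st) ≈ 32.3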